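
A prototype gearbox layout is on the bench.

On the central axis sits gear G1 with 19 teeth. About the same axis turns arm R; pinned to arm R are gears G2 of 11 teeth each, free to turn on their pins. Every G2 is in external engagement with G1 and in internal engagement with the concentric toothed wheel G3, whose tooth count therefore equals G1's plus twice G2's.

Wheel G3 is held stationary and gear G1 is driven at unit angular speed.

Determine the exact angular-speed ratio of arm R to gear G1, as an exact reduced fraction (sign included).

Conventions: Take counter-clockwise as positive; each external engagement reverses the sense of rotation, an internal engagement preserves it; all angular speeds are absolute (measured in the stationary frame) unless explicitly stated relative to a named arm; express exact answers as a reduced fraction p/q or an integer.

topology: planetary set — G1 19T / G2 11T / G3 41T, arm = carrier (Willis)
ring teeth: 19 + 2·11 = 41
19(ω_sun−ω_arm) = −41(ω_ring−ω_arm),  ω_ring = 0, ω_sun = 1
19(1−ω_arm) = −41(0−ω_arm)  ⇒  60·ω_arm = 19  ⇒  ω_arm = 19/60
ω_out/ω_in = 19/60

19/60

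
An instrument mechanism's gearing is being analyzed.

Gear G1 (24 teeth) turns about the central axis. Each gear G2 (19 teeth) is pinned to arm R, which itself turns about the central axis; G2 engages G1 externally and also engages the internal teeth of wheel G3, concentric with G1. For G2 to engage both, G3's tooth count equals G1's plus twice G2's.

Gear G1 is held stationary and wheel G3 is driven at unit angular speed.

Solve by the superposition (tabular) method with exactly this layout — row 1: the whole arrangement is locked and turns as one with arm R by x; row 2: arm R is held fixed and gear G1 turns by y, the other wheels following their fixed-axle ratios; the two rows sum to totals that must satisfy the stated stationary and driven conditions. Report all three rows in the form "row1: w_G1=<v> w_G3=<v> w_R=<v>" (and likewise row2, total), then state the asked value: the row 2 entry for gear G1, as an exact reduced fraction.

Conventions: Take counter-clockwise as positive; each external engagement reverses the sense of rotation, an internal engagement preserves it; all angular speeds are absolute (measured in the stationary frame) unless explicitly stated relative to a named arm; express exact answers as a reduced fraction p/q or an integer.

row1: w_G1=31/43 w_G3=31/43 w_R=31/43
row2: w_G1=-31/43 w_G3=12/43 w_R=0
total: w_G1=0 w_G3=1 w_R=31/43
asked value: -31/43

recognized (axles ride arm R): planetary set, 24/19/62 teeth
row 1: whole set turns with the arm by x
row 2 (arm held, sun turns y): ω_ring = −(24/62)·y, ω_arm = 0
boundary: total ω_sun = x + y = 0 and total ω_ring = x − (24/62)·y = 1  ⇒  y = -31/43, x = 31/43
row 2 ring = −(24/62)·(-31/43) = 12/43
totals (row 1 + row 2): sun 31/43 + (-31/43) = 0, ring 31/43 + 12/43 = 1, arm 31/43 + 0 = 31/43
asked cell (row2, sun) = -31/43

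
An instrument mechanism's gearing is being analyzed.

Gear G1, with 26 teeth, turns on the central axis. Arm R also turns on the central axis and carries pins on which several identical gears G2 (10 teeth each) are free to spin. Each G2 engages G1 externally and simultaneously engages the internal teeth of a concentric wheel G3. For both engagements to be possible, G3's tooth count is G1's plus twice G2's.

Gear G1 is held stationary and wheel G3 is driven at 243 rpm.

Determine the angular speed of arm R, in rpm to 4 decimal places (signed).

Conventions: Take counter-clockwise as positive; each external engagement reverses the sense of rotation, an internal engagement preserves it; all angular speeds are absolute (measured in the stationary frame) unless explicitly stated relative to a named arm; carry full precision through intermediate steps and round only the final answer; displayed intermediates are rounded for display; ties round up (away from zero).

class = planetary set [G3 = 26+2·10 = 46; Willis about the carrier]
normalise by the input: solve with ω_ring = 1, then scale by 243 rpm
ring teeth: 26 + 2·10 = 46
26(ω_sun−ω_arm) = −46(ω_ring−ω_arm),  ω_sun = 0, ω_ring = 1
26(0−ω_arm) = −46(1−ω_arm)  ⇒  72·ω_arm = 46  ⇒  ω_arm = 23/36
scale: ω_arm = 23/36 × 243 rpm = +155.2500 rpm

+155.2500 rpm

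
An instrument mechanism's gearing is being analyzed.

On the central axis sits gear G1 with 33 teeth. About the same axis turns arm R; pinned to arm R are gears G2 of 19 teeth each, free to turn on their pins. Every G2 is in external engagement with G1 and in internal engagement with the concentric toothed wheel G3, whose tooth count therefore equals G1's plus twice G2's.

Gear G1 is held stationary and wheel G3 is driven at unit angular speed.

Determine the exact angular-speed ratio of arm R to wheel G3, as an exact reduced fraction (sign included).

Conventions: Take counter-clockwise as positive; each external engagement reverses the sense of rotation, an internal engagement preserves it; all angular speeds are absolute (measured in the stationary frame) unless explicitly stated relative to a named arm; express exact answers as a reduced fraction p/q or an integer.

71/104

topology: planetary set — G1 33T / G2 19T / G3 71T, arm = carrier (Willis)
ring teeth: 33 + 2·19 = 71
33(ω_sun−ω_arm) = −71(ω_ring−ω_arm),  ω_sun = 0, ω_ring = 1
33(0−ω_arm) = −71(1−ω_arm)  ⇒  104·ω_arm = 71  ⇒  ω_arm = 71/104
ω_out/ω_in = 71/104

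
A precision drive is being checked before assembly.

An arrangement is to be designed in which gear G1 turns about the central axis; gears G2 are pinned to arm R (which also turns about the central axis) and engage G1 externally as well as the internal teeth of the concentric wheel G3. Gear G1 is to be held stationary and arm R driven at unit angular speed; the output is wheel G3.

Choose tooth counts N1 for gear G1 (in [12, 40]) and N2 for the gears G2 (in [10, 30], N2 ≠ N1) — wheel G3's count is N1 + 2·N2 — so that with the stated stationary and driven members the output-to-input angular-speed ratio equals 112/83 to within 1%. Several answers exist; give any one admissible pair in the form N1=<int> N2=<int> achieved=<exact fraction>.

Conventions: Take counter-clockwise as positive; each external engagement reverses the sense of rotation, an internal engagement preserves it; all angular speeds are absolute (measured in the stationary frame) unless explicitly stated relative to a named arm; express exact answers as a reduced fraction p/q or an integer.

design class (target 112/83): planetary set
Willis with ω_sun = 0: ω_ring/ω_arm = (N1+N3)/N3; set equal to 112/83  ⇒  N3/N1 = 1/(112/83 − 1) = 83/29
N3 = N1 + 2·N2  ⇒  N2/N1 = (N3/N1 − 1)/2 = (83/29 − 1)/2 = 27/29
smallest multiple with N1 ≥ 12 and N2 ≥ 10: k = 1  ⇒  N1 = 1·29 = 29, N2 = 1·27 = 27 (N1 ≤ 40, N2 ≤ 30, N2 ≠ N1 ✓), N3 = 29 + 2·27 = 83
check: (N1+N3)/N3 with N1 = 29, N3 = 83 gives 112/83; |achieved − target| = 0 ≤ 28/2075 ✓

N1=29 N2=27 achieved=112/83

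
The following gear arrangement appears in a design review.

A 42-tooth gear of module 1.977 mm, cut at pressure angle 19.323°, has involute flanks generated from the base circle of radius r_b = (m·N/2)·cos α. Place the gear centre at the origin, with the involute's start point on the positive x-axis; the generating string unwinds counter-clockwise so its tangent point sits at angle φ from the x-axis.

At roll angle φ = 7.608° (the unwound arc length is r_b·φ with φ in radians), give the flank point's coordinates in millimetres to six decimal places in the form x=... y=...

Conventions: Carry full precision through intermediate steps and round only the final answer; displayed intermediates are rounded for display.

class = single-mesh tooth geometry [base-circle involute, m = 1.977, 42T]
pitch radius r_p = m·N/2 = 1.977·42/2 = 41.517000
base radius r_b = r_p·cos α = 41.517000·cos 19.323° = 39.178273
roll angle φ = 7.608° = 0.13278465 rad
x = r_b·(cos φ + φ·sin φ) = 39.522143
y = r_b·(sin φ − φ·cos φ) = 0.030521

x=39.522143 y=0.030521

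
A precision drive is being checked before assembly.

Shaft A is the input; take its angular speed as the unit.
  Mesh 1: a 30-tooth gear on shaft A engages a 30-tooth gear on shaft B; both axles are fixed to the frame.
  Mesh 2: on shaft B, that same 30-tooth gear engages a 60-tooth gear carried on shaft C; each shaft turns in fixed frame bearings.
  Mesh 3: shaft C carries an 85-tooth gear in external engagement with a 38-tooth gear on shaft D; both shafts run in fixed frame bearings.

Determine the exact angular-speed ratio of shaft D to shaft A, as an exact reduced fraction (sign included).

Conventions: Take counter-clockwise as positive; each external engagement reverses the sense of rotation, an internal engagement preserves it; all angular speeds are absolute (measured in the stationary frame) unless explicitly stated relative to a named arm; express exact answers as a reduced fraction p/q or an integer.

class = fixed-axis compound train [3 meshes; 3 ratios multiply, 3 sense flips]
mesh 1 [30T→30T]: running ratio 1, sense −
mesh 2 [30T→60T]: running ratio 1/2, sense +
mesh 3 [85T→38T]: running ratio 85/76, sense −
ω_out/ω_in = -85/76

-85/76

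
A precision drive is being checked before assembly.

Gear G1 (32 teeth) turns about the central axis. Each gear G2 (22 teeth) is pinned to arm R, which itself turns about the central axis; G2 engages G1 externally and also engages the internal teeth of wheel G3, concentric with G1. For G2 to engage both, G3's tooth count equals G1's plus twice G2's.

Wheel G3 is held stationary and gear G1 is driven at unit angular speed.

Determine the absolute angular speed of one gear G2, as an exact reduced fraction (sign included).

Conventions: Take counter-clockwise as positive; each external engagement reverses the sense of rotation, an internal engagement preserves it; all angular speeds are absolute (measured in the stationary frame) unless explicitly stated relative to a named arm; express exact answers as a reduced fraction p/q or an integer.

-8/11

topology: planetary set — G1 32T / G2 22T / G3 76T, arm = carrier (Willis)
ring teeth: 32 + 2·22 = 76
32(ω_sun−ω_arm) = −76(ω_ring−ω_arm),  ω_ring = 0, ω_sun = 1
32(1−ω_arm) = −76(0−ω_arm)  ⇒  108·ω_arm = 32  ⇒  ω_arm = 8/27
sun–planet mesh: 32·(1−8/27) = −22·(ω_p−ω_arm)  ⇒  ω_p−ω_arm = -304/297
ω_p = 8/27 − 304/297 = -8/11
exact speed ratio = -8/11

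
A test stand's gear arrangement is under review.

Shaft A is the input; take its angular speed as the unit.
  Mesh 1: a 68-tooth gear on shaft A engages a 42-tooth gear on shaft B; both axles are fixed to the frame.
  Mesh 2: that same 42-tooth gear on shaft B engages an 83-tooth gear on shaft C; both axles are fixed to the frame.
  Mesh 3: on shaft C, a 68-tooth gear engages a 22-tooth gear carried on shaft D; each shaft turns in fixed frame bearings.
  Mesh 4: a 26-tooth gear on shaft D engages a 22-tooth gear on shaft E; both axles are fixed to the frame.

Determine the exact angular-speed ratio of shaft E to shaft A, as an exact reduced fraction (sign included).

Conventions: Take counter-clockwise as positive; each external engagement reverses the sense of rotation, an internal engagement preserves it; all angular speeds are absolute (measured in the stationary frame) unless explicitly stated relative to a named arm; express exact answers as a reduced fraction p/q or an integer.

30056/10043

class = fixed-axis compound train [4 meshes; 4 ratios multiply, 4 sense flips]
mesh 1 [68T→42T]: running ratio 34/21, sense −
mesh 2 [42T→83T]: running ratio 68/83, sense +
mesh 3 [68T→22T]: running ratio 2312/913, sense −
mesh 4 [26T→22T]: running ratio 30056/10043, sense +
ω_out/ω_in = 30056/10043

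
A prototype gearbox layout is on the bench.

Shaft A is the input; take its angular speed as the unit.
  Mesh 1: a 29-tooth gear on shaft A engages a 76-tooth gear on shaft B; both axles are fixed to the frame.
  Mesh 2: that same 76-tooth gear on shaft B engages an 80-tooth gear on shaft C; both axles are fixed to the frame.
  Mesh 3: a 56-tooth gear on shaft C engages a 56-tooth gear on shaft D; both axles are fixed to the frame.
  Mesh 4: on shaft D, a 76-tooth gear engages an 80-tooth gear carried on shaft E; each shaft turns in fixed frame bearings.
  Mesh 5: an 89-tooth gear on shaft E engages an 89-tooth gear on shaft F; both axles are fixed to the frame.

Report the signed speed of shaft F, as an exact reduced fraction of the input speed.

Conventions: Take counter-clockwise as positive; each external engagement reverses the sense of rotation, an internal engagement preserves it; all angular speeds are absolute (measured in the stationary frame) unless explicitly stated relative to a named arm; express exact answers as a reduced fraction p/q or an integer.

5-mesh fixed-axis compound train (all bearings frame-fixed)
mesh 1 [29T→76T]: |ω|/ω_in = 1×29/76 = 29/76, sense flips to −
mesh 2 [76T→80T]: |ω|/ω_in = (29/76)×76/80 = 29/80, sense flips to +
mesh 3 [56T→56T]: |ω|/ω_in = (29/80)×56/56 = 29/80, sense flips to −
mesh 4 [76T→80T]: |ω|/ω_in = (29/80)×76/80 = 551/1600, sense flips to +
mesh 5 [89T→89T]: |ω|/ω_in = (551/1600)×89/89 = 551/1600, sense flips to −
signed output speed (× input speed) = -551/1600

-551/1600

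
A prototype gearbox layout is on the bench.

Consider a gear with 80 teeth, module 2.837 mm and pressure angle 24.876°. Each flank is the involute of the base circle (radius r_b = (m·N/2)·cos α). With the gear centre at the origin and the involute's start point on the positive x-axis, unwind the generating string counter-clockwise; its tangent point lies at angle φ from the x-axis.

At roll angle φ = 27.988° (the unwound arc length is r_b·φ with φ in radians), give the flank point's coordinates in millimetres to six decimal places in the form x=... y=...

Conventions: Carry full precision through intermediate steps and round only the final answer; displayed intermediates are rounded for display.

topology: single-mesh involute geometry — m = 2.837, N = 80
pitch radius r_p = m·N/2 = 2.837·80/2 = 113.480000
base radius r_b = r_p·cos α = 113.480000·cos 24.876° = 102.951359
roll angle φ = 27.988° = 0.48848275 rad
x = r_b·(cos φ + φ·sin φ) = 114.511183
y = r_b·(sin φ − φ·cos φ) = 3.905350

x=114.511183 y=3.905350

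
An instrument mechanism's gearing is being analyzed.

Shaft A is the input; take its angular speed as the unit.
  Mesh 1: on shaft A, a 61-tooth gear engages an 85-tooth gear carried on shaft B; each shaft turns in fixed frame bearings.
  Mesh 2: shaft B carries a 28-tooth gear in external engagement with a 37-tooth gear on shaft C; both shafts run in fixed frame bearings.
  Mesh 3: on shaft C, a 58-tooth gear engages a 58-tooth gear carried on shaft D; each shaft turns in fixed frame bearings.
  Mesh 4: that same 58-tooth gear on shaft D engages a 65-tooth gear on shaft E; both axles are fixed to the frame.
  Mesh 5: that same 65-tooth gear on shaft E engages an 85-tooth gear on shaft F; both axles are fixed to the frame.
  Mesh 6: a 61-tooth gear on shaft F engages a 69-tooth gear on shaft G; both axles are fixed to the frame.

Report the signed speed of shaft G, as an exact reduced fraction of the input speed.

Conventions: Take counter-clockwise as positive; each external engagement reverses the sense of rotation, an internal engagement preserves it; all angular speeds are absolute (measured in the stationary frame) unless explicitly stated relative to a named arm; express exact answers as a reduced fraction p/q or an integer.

6-mesh fixed-axis compound train (all bearings frame-fixed)
mesh 1 [61T→85T]: |ω|/ω_in = 1×61/85 = 61/85, sense flips to −
mesh 2 [28T→37T]: |ω|/ω_in = (61/85)×28/37 = 1708/3145, sense flips to +
mesh 3 [58T→58T]: |ω|/ω_in = (1708/3145)×58/58 = 1708/3145, sense flips to −
mesh 4 [58T→65T]: |ω|/ω_in = (1708/3145)×58/65 = 99064/204425, sense flips to +
mesh 5 [65T→85T]: |ω|/ω_in = (99064/204425)×65/85 = 99064/267325, sense flips to −
mesh 6 [61T→69T]: |ω|/ω_in = (99064/267325)×61/69 = 6042904/18445425, sense flips to +
signed output speed (× input speed) = 6042904/18445425

6042904/18445425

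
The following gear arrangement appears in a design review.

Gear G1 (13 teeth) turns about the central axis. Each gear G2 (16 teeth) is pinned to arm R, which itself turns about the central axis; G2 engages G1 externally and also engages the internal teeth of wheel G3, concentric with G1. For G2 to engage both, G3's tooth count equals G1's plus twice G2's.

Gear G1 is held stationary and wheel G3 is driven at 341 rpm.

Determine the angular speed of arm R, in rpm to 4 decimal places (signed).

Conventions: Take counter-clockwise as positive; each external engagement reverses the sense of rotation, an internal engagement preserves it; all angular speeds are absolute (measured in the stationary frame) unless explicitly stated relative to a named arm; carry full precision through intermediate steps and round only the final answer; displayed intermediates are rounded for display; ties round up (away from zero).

topology: planetary set — G1 13T / G2 16T / G3 45T, arm = carrier (Willis)
normalise by the input: solve with ω_ring = 1, then scale by 341 rpm
ring teeth: 13 + 2·16 = 45
13(ω_sun−ω_arm) = −45(ω_ring−ω_arm),  ω_sun = 0, ω_ring = 1
13(0−ω_arm) = −45(1−ω_arm)  ⇒  58·ω_arm = 45  ⇒  ω_arm = 45/58
scale: ω_arm = 45/58 × 341 rpm = +264.5690 rpm

+264.5690 rpm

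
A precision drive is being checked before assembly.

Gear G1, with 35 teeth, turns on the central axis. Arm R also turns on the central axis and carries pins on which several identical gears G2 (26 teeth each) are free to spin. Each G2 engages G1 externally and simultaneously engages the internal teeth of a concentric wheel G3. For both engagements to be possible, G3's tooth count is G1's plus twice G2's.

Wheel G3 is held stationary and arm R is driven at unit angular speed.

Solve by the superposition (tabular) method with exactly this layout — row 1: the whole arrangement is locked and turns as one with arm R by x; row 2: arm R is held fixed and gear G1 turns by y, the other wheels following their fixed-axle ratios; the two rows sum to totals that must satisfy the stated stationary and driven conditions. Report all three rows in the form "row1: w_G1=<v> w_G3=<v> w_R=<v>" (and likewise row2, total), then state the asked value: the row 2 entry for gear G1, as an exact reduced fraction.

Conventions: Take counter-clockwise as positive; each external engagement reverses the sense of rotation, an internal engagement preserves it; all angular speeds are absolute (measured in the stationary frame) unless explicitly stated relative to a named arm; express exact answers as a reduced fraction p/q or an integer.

row1: w_G1=1 w_G3=1 w_R=1
row2: w_G1=87/35 w_G3=-1 w_R=0
total: w_G1=122/35 w_G3=0 w_R=1
asked value: 87/35

planetary set (35T centre, 26T on arm, 87T internal) — Willis relation
row 1 (train locked, turned with arm): all members turn x
row 2 — arm fixed, fixed-axis ratios: sun y, ring −(35/87)·y, arm 0
boundary: total ω_ring = x − (35/87)·y = 0 and total ω_arm = x = 1  ⇒  y = 87/35, x = 1
row 2 ring = −(35/87)·87/35 = -1
totals (row 1 + row 2): sun 1 + 87/35 = 122/35, ring 1 + (-1) = 0, arm 1 + 0 = 1
asked cell (row2, sun) = 87/35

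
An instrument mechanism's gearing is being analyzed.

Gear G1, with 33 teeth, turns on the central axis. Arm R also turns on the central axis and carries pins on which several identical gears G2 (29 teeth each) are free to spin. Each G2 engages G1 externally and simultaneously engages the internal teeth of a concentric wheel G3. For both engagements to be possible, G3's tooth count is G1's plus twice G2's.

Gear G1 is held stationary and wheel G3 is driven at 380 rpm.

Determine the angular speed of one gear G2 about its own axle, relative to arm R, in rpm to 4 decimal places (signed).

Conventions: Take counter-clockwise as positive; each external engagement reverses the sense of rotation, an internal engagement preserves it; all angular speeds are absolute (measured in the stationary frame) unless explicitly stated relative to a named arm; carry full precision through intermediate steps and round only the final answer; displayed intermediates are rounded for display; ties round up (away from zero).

+317.3359 rpm

topology: planetary set — G1 33T / G2 29T / G3 91T, arm = carrier (Willis)
normalise by the input: solve with ω_ring = 1, then scale by 380 rpm
ring teeth: 33 + 2·29 = 91
33(ω_sun−ω_arm) = −91(ω_ring−ω_arm),  ω_sun = 0, ω_ring = 1
33(0−ω_arm) = −91(1−ω_arm)  ⇒  124·ω_arm = 91  ⇒  ω_arm = 91/124
sun–planet mesh: 33·(0−91/124) = −29·(ω_p−ω_arm)  ⇒  ω_p−ω_arm = 3003/3596
scale: ω_p−ω_arm = 3003/3596 × 380 rpm = +317.3359 rpm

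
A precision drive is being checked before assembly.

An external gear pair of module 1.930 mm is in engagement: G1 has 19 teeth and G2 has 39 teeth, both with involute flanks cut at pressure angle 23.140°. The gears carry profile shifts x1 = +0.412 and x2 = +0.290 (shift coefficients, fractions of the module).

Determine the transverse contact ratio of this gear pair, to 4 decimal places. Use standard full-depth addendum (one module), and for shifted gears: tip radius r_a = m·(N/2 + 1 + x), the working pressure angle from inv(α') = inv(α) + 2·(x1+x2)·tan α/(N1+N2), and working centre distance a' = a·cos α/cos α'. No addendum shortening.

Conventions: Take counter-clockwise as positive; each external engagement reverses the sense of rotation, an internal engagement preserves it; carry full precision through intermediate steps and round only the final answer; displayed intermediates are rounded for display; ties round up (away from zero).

class = single-mesh tooth geometry [involute pair 19T × 39T, m = 1.930]
base radii: r_b1 = 16.859901, r_b2 = 34.607165
tip radii: r_a1 = 21.060160, r_a2 = 40.124700
inv(α') = inv(23.140°) + 2·(+0.412+0.290)·tan α/(19+39) = 0.03383744  ⇒  α' = 25.97359°
a' = a·cos α / cos α' = 55.9700·cos 23.140°/cos 25.97359° = 57.249491
action lengths: √(r_a1²−r_b1²) = 12.620383, √(r_a2²−r_b2²) = 20.306050
base pitch p_b = π·m·cos α = 5.575467
CR = (12.620383 + 20.306050 − 57.249491·sin 25.97359°)/5.575467 = 1.408605
contact ratio ≈ 1.4086

1.4086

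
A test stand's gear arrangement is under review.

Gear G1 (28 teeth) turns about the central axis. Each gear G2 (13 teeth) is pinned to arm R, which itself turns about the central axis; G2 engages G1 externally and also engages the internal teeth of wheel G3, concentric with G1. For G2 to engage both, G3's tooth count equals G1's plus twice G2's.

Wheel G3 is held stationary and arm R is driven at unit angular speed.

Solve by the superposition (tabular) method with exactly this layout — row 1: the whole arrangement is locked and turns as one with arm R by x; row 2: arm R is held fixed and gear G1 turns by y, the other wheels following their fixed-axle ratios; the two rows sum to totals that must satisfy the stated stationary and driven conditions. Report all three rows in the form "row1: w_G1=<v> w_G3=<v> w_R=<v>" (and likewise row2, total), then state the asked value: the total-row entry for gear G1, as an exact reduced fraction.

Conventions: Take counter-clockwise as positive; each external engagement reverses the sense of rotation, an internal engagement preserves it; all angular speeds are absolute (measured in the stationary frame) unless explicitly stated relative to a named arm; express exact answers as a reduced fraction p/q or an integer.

recognized (axles ride arm R): planetary set, 28/13/54 teeth
row 1 (train locked, turned with arm): all members turn x
row 2: sun turns y, ring = −(28/54)·y, arm 0
boundary: total ω_ring = x − (28/54)·y = 0 and total ω_arm = x = 1  ⇒  y = 27/14, x = 1
row 2 ring = −(28/54)·27/14 = -1
totals (row 1 + row 2): sun 1 + 27/14 = 41/14, ring 1 + (-1) = 0, arm 1 + 0 = 1
asked cell (total, sun) = 41/14

row1: w_G1=1 w_G3=1 w_R=1
row2: w_G1=27/14 w_G3=-1 w_R=0
total: w_G1=41/14 w_G3=0 w_R=1
asked value: 41/14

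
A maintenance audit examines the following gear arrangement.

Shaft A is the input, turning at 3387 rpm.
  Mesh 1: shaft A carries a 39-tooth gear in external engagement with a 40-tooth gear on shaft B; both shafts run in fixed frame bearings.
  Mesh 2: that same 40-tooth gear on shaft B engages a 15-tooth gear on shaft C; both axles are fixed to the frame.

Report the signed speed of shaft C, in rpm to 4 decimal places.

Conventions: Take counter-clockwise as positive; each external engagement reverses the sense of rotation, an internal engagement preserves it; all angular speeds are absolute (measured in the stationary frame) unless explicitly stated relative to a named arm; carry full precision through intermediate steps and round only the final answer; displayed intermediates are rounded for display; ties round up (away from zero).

+8806.2000 rpm

2-mesh fixed-axis compound train (all bearings frame-fixed)
mesh 1 [39T→40T]: ω = 3387.0000×39/40 = 3302.3250 rpm, sense flips to −
mesh 2 [40T→15T]: ω = 3302.3250×40/15 = 8806.2000 rpm, sense flips to +
signed output speed = +8806.2000 rpm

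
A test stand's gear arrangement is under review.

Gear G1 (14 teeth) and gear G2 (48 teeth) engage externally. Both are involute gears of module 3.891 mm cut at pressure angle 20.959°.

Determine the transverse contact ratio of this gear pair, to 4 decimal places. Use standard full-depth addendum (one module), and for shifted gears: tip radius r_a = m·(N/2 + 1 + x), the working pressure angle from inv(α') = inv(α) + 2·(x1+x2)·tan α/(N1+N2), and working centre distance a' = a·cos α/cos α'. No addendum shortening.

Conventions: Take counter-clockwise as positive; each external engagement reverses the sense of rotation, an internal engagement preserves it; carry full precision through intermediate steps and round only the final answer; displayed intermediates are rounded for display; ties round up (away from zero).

1.5680

class = single-mesh tooth geometry [involute pair 14T × 48T, m = 3.891]
base radii: r_b1 = 25.434908, r_b2 = 87.205400
tip radii: r_a1 = 31.128000, r_a2 = 97.275000
no profile shift: α' = α, a' = a
action lengths: √(r_a1²−r_b1²) = 17.944855, √(r_a2²−r_b2²) = 43.100393
base pitch p_b = π·m·cos α = 11.415160
CR = (17.944855 + 43.100393 − 120.621000·sin 20.95900°)/11.415160 = 1.568015
contact ratio ≈ 1.5680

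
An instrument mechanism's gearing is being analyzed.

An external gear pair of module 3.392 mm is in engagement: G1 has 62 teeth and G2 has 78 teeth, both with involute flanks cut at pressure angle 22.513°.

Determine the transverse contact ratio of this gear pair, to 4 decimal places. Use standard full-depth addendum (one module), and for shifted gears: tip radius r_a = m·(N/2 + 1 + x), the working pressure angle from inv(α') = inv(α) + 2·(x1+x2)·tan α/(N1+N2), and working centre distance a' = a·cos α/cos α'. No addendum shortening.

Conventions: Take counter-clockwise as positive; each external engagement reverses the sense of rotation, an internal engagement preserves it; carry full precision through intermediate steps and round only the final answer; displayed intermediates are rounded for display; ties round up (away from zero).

topology: single-mesh involute geometry — m = 3.392, 62T/78T pair
base radii: r_b1 = 97.138648, r_b2 = 122.206686
tip radii: r_a1 = 108.544000, r_a2 = 135.680000
no profile shift: α' = α, a' = a
action lengths: √(r_a1²−r_b1²) = 48.434316, √(r_a2²−r_b2²) = 58.945638
base pitch p_b = π·m·cos α = 9.844196
CR = (48.434316 + 58.945638 − 237.440000·sin 22.51300°)/9.844196 = 1.672644
contact ratio ≈ 1.6726

1.6726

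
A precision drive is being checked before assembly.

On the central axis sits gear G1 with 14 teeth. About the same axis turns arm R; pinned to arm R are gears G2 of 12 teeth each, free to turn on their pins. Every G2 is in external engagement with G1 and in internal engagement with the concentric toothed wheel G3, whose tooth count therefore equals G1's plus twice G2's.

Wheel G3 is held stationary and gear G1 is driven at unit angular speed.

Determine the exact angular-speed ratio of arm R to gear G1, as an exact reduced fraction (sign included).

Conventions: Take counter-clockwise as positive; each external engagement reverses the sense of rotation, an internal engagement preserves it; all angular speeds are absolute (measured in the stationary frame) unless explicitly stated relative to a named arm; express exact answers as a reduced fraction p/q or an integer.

7/26

class = planetary set [G3 = 14+2·12 = 38; Willis about the carrier]
ring teeth: 14 + 2·12 = 38
14(ω_sun−ω_arm) = −38(ω_ring−ω_arm),  ω_ring = 0, ω_sun = 1
14(1−ω_arm) = −38(0−ω_arm)  ⇒  52·ω_arm = 14  ⇒  ω_arm = 7/26
ω_out/ω_in = 7/26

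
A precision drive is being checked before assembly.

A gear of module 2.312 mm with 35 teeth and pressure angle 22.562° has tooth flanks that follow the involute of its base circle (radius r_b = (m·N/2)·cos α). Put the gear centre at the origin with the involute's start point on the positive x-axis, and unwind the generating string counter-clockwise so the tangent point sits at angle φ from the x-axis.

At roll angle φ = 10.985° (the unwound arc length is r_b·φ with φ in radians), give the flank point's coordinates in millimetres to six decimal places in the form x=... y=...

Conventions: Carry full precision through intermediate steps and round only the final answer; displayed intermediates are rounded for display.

recognized (one wheel, involute flank): single-mesh tooth geometry, m = 2.312, N = 35
pitch radius r_p = m·N/2 = 2.312·35/2 = 40.460000
base radius r_b = r_p·cos α = 40.460000·cos 22.562° = 37.363389
roll angle φ = 10.985° = 0.19172442 rad
x = r_b·(cos φ + φ·sin φ) = 38.043798
y = r_b·(sin φ − φ·cos φ) = 0.087450

x=38.043798 y=0.087450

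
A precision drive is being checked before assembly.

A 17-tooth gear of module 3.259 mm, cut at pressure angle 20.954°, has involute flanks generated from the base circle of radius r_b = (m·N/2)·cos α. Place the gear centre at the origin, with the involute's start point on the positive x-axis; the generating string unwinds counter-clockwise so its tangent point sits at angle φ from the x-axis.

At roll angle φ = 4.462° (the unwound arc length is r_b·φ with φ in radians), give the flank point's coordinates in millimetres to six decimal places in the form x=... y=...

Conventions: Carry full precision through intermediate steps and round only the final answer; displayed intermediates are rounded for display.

x=25.947867 y=0.004070

topology: single-mesh involute geometry — m = 3.259, N = 17
pitch radius r_p = m·N/2 = 3.259·17/2 = 27.701500
base radius r_b = r_p·cos α = 27.701500·cos 20.954° = 25.869540
roll angle φ = 4.462° = 0.07787659 rad
x = r_b·(cos φ + φ·sin φ) = 25.947867
y = r_b·(sin φ − φ·cos φ) = 0.004070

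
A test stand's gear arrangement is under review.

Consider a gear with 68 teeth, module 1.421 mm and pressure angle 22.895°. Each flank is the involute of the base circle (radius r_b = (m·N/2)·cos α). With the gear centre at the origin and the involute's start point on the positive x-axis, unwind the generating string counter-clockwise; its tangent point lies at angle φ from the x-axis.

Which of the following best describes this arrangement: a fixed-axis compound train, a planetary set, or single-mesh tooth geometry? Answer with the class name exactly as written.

class = single-mesh tooth geometry [base-circle involute, m = 1.421, 68T]
classification: single-mesh tooth geometry

single-mesh tooth geometry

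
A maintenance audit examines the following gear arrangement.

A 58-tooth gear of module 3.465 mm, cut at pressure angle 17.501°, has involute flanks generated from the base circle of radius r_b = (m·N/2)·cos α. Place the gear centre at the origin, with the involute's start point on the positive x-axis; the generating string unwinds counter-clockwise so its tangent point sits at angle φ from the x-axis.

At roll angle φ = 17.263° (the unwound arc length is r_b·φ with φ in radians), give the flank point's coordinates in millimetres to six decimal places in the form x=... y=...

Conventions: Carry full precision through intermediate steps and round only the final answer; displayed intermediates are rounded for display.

x=100.085361 y=0.865826

class = single-mesh tooth geometry [base-circle involute, m = 3.465, 58T]
pitch radius r_p = m·N/2 = 3.465·58/2 = 100.485000
base radius r_b = r_p·cos α = 100.485000·cos 17.501° = 95.833720
roll angle φ = 17.263° = 0.30129619 rad
x = r_b·(cos φ + φ·sin φ) = 100.085361
y = r_b·(sin φ − φ·cos φ) = 0.865826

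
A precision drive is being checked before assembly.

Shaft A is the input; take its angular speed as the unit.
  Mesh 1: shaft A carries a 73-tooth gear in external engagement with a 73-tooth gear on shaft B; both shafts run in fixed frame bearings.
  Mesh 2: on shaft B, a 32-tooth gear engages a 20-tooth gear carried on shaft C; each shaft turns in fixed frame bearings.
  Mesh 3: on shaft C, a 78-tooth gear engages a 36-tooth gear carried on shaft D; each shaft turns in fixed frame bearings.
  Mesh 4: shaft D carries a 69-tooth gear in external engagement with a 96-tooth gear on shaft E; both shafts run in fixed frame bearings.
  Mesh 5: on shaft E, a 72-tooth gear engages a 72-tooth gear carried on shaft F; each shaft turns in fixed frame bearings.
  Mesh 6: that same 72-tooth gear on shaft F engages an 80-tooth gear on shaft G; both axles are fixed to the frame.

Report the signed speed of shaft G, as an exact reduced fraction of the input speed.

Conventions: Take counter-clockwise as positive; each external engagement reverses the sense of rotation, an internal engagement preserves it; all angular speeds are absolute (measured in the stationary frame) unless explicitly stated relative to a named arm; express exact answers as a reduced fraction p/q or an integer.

897/400

6-mesh fixed-axis compound train (all bearings frame-fixed)
mesh 1 [73T→73T]: |ω|/ω_in = 1×73/73 = 1, sense flips to −
mesh 2 [32T→20T]: |ω|/ω_in = 1×32/20 = 8/5, sense flips to +
mesh 3 [78T→36T]: |ω|/ω_in = (8/5)×78/36 = 52/15, sense flips to −
mesh 4 [69T→96T]: |ω|/ω_in = (52/15)×69/96 = 299/120, sense flips to +
mesh 5 [72T→72T]: |ω|/ω_in = (299/120)×72/72 = 299/120, sense flips to −
mesh 6 [72T→80T]: |ω|/ω_in = (299/120)×72/80 = 897/400, sense flips to +
signed output speed (× input speed) = 897/400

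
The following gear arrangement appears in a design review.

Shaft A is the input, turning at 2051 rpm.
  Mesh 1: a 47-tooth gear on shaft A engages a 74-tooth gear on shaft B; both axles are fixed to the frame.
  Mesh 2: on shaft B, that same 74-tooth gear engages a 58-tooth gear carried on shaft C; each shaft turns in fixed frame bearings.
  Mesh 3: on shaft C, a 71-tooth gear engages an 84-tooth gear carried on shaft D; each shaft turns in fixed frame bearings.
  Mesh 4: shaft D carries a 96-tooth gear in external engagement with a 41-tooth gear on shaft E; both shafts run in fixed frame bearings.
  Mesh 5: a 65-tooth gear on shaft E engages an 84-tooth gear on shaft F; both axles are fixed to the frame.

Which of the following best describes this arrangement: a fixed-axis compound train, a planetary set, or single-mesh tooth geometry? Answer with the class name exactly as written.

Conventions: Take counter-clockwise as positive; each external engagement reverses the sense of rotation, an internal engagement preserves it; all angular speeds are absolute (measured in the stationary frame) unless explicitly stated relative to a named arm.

5-mesh fixed-axis compound train (all bearings frame-fixed)
classification: fixed-axis compound train

fixed-axis compound train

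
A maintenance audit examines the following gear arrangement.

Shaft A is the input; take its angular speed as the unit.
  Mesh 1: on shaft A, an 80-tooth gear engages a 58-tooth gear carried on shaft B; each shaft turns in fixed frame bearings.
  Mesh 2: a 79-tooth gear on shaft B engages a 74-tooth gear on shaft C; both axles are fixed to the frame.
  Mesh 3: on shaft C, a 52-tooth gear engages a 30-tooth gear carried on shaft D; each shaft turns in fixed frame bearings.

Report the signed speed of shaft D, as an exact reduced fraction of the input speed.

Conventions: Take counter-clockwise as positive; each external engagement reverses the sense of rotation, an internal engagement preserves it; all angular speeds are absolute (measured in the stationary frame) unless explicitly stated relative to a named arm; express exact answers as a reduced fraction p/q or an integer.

3-mesh fixed-axis compound train (all bearings frame-fixed)
mesh 1 [80T→58T]: |ω|/ω_in = 1×80/58 = 40/29, sense flips to −
mesh 2 [79T→74T]: |ω|/ω_in = (40/29)×79/74 = 1580/1073, sense flips to +
mesh 3 [52T→30T]: |ω|/ω_in = (1580/1073)×52/30 = 8216/3219, sense flips to −
signed output speed (× input speed) = -8216/3219

-8216/3219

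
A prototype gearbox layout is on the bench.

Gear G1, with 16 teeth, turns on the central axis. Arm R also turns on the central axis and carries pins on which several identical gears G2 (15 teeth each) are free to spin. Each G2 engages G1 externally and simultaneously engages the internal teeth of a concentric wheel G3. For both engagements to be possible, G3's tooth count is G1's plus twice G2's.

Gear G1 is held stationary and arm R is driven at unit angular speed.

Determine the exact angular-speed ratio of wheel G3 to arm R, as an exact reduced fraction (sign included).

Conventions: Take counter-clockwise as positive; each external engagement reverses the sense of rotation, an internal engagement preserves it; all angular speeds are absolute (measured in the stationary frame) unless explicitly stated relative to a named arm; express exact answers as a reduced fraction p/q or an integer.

planetary set (16T centre, 15T on arm, 46T internal) — Willis relation
ring teeth: 16 + 2·15 = 46
16(ω_sun−ω_arm) = −46(ω_ring−ω_arm),  ω_sun = 0, ω_arm = 1
ω_ring = 1 − (16/46)(0−1) = 31/23
ω_out/ω_in = 31/23

31/23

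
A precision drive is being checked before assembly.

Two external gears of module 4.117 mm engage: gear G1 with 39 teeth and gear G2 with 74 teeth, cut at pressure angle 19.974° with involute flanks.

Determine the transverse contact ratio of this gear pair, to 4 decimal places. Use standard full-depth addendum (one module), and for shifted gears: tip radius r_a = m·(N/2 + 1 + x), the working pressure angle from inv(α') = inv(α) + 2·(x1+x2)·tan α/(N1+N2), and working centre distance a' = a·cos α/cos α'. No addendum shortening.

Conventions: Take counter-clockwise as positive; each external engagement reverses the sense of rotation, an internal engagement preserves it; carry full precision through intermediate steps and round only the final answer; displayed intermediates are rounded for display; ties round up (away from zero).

topology: single-mesh involute geometry — m = 4.117, 39T/74T pair
base radii: r_b1 = 75.452385, r_b2 = 143.166065
tip radii: r_a1 = 84.398500, r_a2 = 156.446000
no profile shift: α' = α, a' = a
action lengths: √(r_a1²−r_b1²) = 37.815927, √(r_a2²−r_b2²) = 63.077959
base pitch p_b = π·m·cos α = 12.155931
CR = (37.815927 + 63.077959 − 232.610500·sin 19.97400°)/12.155931 = 1.763387
contact ratio ≈ 1.7634

1.7634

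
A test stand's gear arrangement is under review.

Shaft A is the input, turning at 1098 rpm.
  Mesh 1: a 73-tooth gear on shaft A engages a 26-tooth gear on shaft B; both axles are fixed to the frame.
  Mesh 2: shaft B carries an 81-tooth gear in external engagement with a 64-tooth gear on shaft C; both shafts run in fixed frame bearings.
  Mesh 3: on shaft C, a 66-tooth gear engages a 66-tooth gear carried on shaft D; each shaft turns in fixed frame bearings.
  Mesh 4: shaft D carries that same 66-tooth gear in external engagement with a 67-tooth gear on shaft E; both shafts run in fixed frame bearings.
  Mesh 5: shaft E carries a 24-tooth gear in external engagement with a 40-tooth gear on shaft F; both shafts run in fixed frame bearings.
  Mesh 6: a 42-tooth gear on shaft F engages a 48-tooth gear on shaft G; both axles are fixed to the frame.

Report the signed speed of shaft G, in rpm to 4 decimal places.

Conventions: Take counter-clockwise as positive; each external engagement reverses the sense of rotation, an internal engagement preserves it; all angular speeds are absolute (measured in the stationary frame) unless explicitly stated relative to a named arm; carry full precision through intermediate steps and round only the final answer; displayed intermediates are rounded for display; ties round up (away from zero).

topology: fixed-axis compound train — 6 meshes, A→G
mesh 1 [73T→26T]: ω = 1098.0000×73/26 = 3082.8462 rpm, sense flips to −
mesh 2 [81T→64T]: ω = 3082.8462×81/64 = 3901.7272 rpm, sense flips to +
mesh 3 [66T→66T]: ω = 3901.7272×66/66 = 3901.7272 rpm, sense flips to −
mesh 4 [66T→67T]: ω = 3901.7272×66/67 = 3843.4924 rpm, sense flips to +
mesh 5 [24T→40T]: ω = 3843.4924×24/40 = 2306.0955 rpm, sense flips to −
mesh 6 [42T→48T]: ω = 2306.0955×42/48 = 2017.8335 rpm, sense flips to +
signed output speed = +2017.8335 rpm

+2017.8335 rpm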